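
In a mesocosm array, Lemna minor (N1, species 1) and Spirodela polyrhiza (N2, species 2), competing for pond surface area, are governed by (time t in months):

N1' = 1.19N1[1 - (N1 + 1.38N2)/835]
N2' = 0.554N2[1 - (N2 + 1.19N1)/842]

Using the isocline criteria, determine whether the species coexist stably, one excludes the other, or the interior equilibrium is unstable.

Compare the nullcline intercepts: K1/α12 = 835/1.38 = 605 < K2 = 842; K2/α21 = 842/1.19 = 708 < K1 = 835.
Since both are reversed, neither can invade when rare; the interior point is a saddle.

unstable coexistence (outcome depends on initial conditions)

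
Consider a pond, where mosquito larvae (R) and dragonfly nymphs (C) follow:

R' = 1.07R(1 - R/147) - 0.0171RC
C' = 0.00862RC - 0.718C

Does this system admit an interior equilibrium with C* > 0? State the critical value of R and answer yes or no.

Threshold R = 83.3; K > 83.3, so yes, the predator persists.

The predator equation gives dC/dt > 0 only when R > 0.718/0.00862 = 83.3.
Without the predator, R → K = 147. Since 147 > 83.3, the predator can invade and persist.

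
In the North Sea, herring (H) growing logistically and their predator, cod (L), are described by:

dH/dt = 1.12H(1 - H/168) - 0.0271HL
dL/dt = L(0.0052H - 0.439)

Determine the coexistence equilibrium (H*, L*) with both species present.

H* ≈ 84.4, L* ≈ 20.6

From dL/dt = 0 with L > 0: 0.0052H* = 0.439, so H* = 84.4.
Substitute into dH/dt = 0: 1.12(1 - 84.4/168) = 0.0271L*.
The bracket is 0.497, giving L* = 0.557/0.0271 = 20.6.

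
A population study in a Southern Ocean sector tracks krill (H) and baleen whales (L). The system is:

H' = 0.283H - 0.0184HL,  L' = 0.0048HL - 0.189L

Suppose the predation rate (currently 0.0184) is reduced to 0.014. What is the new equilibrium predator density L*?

At the interior fixed point, setting dH/dt = 0 with H > 0 fixes L* = (prey growth rate)/(HL coefficient) — independent of the other coefficients.
With the change, L* = 0.283/0.014 = 20.2; it rises from 15.4.

L* ≈ 20.2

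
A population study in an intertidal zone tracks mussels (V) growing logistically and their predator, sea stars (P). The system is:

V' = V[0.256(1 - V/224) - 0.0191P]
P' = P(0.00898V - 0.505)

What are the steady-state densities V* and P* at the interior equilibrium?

From dP/dt = 0 with P > 0: 0.00898V* = 0.505, so V* = 56.2.
Substitute into dV/dt = 0: 0.256(1 - 56.2/224) = 0.0191P*.
The bracket is 0.749, giving P* = 0.192/0.0191 = 10.

V* ≈ 56.2, P* ≈ 10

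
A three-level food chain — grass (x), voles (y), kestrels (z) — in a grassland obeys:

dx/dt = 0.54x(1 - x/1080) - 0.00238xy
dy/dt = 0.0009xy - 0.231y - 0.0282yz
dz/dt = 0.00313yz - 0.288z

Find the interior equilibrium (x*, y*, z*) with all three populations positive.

From dz/dt = 0: 0.00313y* = 0.288, so y* = 92.
From dx/dt = 0: 0.54(1 - x*/1080) = 0.00238·92, giving x* = 1080·(1 - 0.406) = 642.
From dy/dt = 0: 0.0009·642 - 0.231 = 0.0282z*, so z* = 0.347/0.0282 = 12.3.

x* ≈ 642, y* ≈ 92, z* ≈ 12.3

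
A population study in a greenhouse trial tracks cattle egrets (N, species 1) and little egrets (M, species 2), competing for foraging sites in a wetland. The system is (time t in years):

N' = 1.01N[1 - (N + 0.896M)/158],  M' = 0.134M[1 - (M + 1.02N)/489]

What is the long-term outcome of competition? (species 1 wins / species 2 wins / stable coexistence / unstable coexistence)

Compare the nullcline intercepts: K1/α12 = 158/0.896 = 176 < K2 = 489; K2/α21 = 489/1.02 = 479 > K1 = 158.
Since the inequalities point opposite ways, species 2 can invade but species 1 cannot.

species 2 excludes species 1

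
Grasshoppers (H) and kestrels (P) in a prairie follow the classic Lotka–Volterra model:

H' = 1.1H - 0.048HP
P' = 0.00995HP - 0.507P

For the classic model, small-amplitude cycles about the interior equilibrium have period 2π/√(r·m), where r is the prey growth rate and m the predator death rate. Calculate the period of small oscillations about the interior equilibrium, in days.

Here r = 1.1 and m = 0.507, so r·m = 0.558.
ω = √0.558 = 0.747 per day, hence T = 2π/ω ≈ 8.41 days.

T ≈ 8.41 days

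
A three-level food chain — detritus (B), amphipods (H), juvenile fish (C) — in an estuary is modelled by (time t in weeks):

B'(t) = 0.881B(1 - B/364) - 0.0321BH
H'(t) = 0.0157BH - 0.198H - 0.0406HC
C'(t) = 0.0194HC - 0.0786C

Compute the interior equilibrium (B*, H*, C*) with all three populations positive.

B* ≈ 310, H* ≈ 4.05, C* ≈ 115

From dC/dt = 0: 0.0194H* = 0.0786, so H* = 4.05.
From dB/dt = 0: 0.881(1 - B*/364) = 0.0321·4.05, giving B* = 364·(1 - 0.148) = 310.
From dH/dt = 0: 0.0157·310 - 0.198 = 0.0406C*, so C* = 4.67/0.0406 = 115.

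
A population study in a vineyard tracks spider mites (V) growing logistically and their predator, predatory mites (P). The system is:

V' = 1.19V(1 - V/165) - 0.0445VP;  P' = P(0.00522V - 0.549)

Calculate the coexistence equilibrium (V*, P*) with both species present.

V* ≈ 105, P* ≈ 9.7

From dP/dt = 0 with P > 0: 0.00522V* = 0.549, so V* = 105.
Substitute into dV/dt = 0: 1.19(1 - 105/165) = 0.0445P*.
The bracket is 0.363, giving P* = 0.431/0.0445 = 9.7.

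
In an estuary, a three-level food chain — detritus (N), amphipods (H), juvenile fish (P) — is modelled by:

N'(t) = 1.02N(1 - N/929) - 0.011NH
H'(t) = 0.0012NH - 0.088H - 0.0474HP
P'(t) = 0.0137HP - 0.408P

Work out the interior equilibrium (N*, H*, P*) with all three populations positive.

N* ≈ 631, H* ≈ 29.8, P* ≈ 14.1

From dP/dt = 0: 0.0137H* = 0.408, so H* = 29.8.
From dN/dt = 0: 1.02(1 - N*/929) = 0.011·29.8, giving N* = 929·(1 - 0.321) = 631.
From dH/dt = 0: 0.0012·631 - 0.088 = 0.0474P*, so P* = 0.669/0.0474 = 14.1.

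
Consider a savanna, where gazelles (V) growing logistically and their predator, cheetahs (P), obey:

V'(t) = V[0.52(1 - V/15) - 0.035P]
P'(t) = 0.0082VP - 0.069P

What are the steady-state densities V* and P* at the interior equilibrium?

From dP/dt = 0 with P > 0: 0.0082V* = 0.069, so V* = 8.41.
Substitute into dV/dt = 0: 0.52(1 - 8.41/15) = 0.035P*.
The bracket is 0.439, giving P* = 0.228/0.035 = 6.52.

V* ≈ 8.41, P* ≈ 6.52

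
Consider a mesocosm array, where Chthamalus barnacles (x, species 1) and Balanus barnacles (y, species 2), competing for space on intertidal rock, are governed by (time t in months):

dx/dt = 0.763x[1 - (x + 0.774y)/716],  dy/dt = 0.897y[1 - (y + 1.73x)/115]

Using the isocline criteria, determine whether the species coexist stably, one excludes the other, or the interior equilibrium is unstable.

Compare the nullcline intercepts: K1/α12 = 716/0.774 = 925 > K2 = 115; K2/α21 = 115/1.73 = 66.5 < K1 = 716.
Since the inequalities point opposite ways, species 1 can invade but species 2 cannot.

species 1 excludes species 2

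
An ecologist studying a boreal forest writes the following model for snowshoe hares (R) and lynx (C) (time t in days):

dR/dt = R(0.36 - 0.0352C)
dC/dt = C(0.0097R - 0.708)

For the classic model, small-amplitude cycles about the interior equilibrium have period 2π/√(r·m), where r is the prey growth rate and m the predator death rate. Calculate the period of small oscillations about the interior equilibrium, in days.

T ≈ 12.4 days

Here r = 0.36 and m = 0.708, so r·m = 0.255.
ω = √0.255 = 0.505 per day, hence T = 2π/ω ≈ 12.4 days.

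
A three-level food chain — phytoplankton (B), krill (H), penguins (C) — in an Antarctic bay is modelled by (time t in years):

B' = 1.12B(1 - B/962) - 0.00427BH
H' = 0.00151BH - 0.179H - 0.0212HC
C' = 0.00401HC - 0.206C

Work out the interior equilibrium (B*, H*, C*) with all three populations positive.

B* ≈ 774, H* ≈ 51.4, C* ≈ 46.7

From dC/dt = 0: 0.00401H* = 0.206, so H* = 51.4.
From dB/dt = 0: 1.12(1 - B*/962) = 0.00427·51.4, giving B* = 962·(1 - 0.196) = 774.
From dH/dt = 0: 0.00151·774 - 0.179 = 0.0212C*, so C* = 0.989/0.0212 = 46.7.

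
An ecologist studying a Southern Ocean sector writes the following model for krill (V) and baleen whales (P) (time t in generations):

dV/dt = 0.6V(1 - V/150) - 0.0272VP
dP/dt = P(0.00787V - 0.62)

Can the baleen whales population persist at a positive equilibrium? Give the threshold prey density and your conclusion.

The predator equation gives dP/dt > 0 only when V > 0.62/0.00787 = 78.8.
Without the predator, V → K = 150. Since 150 > 78.8, the predator can invade and persist.

Threshold V = 78.8; K > 78.8, so yes, the predator persists.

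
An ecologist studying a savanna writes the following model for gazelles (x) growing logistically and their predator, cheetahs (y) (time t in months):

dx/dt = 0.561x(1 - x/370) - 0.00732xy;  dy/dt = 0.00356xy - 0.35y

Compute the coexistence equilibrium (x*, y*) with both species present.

From dy/dt = 0 with y > 0: 0.00356x* = 0.35, so x* = 98.3.
Substitute into dx/dt = 0: 0.561(1 - 98.3/370) = 0.00732y*.
The bracket is 0.734, giving y* = 0.412/0.00732 = 56.3.

x* ≈ 98.3, y* ≈ 56.3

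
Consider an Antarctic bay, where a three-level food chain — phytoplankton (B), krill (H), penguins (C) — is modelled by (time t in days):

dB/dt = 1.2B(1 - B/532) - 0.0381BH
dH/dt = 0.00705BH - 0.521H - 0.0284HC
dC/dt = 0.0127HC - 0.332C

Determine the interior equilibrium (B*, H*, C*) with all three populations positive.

B* ≈ 90.4, H* ≈ 26.1, C* ≈ 4.11

From dC/dt = 0: 0.0127H* = 0.332, so H* = 26.1.
From dB/dt = 0: 1.2(1 - B*/532) = 0.0381·26.1, giving B* = 532·(1 - 0.83) = 90.4.
From dH/dt = 0: 0.00705·90.4 - 0.521 = 0.0284C*, so C* = 0.117/0.0284 = 4.11.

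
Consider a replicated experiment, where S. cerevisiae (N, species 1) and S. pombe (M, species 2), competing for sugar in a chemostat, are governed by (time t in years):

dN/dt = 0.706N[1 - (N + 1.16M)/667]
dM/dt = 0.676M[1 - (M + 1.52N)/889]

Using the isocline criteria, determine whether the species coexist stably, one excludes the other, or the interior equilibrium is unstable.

Compare the nullcline intercepts: K1/α12 = 667/1.16 = 575 < K2 = 889; K2/α21 = 889/1.52 = 585 < K1 = 667.
Since both are reversed, neither can invade when rare; the interior point is a saddle.

unstable coexistence (outcome depends on initial conditions)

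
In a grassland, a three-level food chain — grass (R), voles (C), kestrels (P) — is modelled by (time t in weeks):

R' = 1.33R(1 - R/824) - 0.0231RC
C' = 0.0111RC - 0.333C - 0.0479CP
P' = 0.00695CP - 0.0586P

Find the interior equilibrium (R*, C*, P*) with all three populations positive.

R* ≈ 703, C* ≈ 8.43, P* ≈ 156

From dP/dt = 0: 0.00695C* = 0.0586, so C* = 8.43.
From dR/dt = 0: 1.33(1 - R*/824) = 0.0231·8.43, giving R* = 824·(1 - 0.146) = 703.
From dC/dt = 0: 0.0111·703 - 0.333 = 0.0479P*, so P* = 7.47/0.0479 = 156.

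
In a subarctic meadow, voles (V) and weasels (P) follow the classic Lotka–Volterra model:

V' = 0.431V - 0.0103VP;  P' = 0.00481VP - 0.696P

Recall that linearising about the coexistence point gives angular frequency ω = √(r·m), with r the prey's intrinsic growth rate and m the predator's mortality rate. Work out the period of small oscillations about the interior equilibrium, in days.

Here r = 0.431 and m = 0.696, so r·m = 0.3.
ω = √0.3 = 0.548 per day, hence T = 2π/ω ≈ 11.5 days.

T ≈ 11.5 days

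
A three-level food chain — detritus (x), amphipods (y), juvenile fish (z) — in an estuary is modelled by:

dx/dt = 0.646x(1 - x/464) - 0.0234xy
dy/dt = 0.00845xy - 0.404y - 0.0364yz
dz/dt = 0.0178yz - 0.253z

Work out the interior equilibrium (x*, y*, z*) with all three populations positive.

From dz/dt = 0: 0.0178y* = 0.253, so y* = 14.2.
From dx/dt = 0: 0.646(1 - x*/464) = 0.0234·14.2, giving x* = 464·(1 - 0.515) = 225.
From dy/dt = 0: 0.00845·225 - 0.404 = 0.0364z*, so z* = 1.5/0.0364 = 41.2.

x* ≈ 225, y* ≈ 14.2, z* ≈ 41.2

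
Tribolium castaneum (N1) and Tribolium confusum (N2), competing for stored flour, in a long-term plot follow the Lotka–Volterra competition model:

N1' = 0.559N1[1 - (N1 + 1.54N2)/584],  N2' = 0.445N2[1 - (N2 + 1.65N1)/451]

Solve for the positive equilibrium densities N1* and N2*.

N1* ≈ 71.7, N2* ≈ 333

Setting both brackets to zero gives the nullclines N1 + 1.54N2 = 584 and 1.65N1 + N2 = 451.
Substituting N2 = 451 - 1.65N1 into the first: N1(1 - 1.54·1.65) = 584 - 1.54·451.
So N1* = -111/-1.54 = 71.7, and then N2* = 451 - 1.65·71.7 = 333.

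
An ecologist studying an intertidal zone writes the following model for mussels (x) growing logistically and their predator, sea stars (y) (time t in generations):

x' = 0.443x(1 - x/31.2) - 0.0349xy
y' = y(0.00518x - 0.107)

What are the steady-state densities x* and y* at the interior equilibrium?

x* ≈ 20.7, y* ≈ 4.29

From dy/dt = 0 with y > 0: 0.00518x* = 0.107, so x* = 20.7.
Substitute into dx/dt = 0: 0.443(1 - 20.7/31.2) = 0.0349y*.
The bracket is 0.338, giving y* = 0.15/0.0349 = 4.29.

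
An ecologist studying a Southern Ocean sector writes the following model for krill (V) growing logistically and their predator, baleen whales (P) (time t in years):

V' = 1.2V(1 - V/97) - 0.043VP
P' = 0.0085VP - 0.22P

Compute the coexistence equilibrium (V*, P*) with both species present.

From dP/dt = 0 with P > 0: 0.0085V* = 0.22, so V* = 25.9.
Substitute into dV/dt = 0: 1.2(1 - 25.9/97) = 0.043P*.
The bracket is 0.733, giving P* = 0.88/0.043 = 20.5.

V* ≈ 25.9, P* ≈ 20.5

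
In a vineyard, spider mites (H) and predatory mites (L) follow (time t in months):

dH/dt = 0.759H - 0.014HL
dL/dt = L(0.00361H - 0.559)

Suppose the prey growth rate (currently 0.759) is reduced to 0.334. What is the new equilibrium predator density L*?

L* ≈ 23.9

At the interior fixed point, setting dH/dt = 0 with H > 0 fixes L* = (prey growth rate)/(HL coefficient) — independent of the other coefficients.
With the change, L* = 0.334/0.014 = 23.9; it falls from 54.2.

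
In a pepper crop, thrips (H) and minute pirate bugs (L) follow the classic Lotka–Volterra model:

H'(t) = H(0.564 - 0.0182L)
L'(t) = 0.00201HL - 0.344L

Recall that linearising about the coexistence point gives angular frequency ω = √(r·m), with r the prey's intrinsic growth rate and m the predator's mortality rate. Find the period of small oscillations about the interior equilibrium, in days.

Here r = 0.564 and m = 0.344, so r·m = 0.194.
ω = √0.194 = 0.44 per day, hence T = 2π/ω ≈ 14.3 days.

T ≈ 14.3 days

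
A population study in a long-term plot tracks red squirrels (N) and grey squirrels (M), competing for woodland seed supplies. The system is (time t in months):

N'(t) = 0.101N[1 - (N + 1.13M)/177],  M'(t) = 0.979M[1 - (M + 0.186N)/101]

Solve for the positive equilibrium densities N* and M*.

Setting both brackets to zero gives the nullclines N + 1.13M = 177 and 0.186N + M = 101.
Substituting M = 101 - 0.186N into the first: N(1 - 1.13·0.186) = 177 - 1.13·101.
So N* = 62.9/0.79 = 79.6, and then M* = 101 - 0.186·79.6 = 86.2.

N* ≈ 79.6, M* ≈ 86.2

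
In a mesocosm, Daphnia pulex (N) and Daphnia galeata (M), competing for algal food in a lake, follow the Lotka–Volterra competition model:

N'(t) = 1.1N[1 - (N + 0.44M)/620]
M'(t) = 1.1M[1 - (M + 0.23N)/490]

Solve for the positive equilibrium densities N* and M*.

Setting both brackets to zero gives the nullclines N + 0.44M = 620 and 0.23N + M = 490.
Substituting M = 490 - 0.23N into the first: N(1 - 0.44·0.23) = 620 - 0.44·490.
So N* = 404/0.899 = 450, and then M* = 490 - 0.23·450 = 387.

N* ≈ 450, M* ≈ 387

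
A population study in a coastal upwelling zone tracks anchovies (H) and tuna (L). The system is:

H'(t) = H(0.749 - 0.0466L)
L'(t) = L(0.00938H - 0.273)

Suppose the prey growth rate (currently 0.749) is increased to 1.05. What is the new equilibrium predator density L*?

L* ≈ 22.5

At the interior fixed point, setting dH/dt = 0 with H > 0 fixes L* = (prey growth rate)/(HL coefficient) — independent of the other coefficients.
With the change, L* = 1.05/0.0466 = 22.5; it rises from 16.1.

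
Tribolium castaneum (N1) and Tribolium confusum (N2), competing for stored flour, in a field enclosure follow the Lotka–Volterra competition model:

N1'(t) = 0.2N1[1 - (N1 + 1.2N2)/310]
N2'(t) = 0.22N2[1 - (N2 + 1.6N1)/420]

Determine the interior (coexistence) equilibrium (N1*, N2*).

N1* ≈ 211, N2* ≈ 82.6

Setting both brackets to zero gives the nullclines N1 + 1.2N2 = 310 and 1.6N1 + N2 = 420.
Substituting N2 = 420 - 1.6N1 into the first: N1(1 - 1.2·1.6) = 310 - 1.2·420.
So N1* = -194/-0.92 = 211, and then N2* = 420 - 1.6·211 = 82.6.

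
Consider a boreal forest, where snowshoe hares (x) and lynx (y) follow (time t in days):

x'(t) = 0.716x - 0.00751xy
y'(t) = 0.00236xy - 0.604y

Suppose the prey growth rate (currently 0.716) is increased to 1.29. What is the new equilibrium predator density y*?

At the interior fixed point, setting dx/dt = 0 with x > 0 fixes y* = (prey growth rate)/(xy coefficient) — independent of the other coefficients.
With the change, y* = 1.29/0.00751 = 172; it rises from 95.3.

y* ≈ 172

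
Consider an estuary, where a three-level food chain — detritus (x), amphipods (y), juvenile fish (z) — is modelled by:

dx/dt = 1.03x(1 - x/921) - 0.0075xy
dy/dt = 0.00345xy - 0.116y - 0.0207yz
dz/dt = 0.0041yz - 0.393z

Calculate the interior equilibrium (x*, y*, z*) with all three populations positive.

From dz/dt = 0: 0.0041y* = 0.393, so y* = 95.9.
From dx/dt = 0: 1.03(1 - x*/921) = 0.0075·95.9, giving x* = 921·(1 - 0.698) = 278.
From dy/dt = 0: 0.00345·278 - 0.116 = 0.0207z*, so z* = 0.844/0.0207 = 40.8.

x* ≈ 278, y* ≈ 95.9, z* ≈ 40.8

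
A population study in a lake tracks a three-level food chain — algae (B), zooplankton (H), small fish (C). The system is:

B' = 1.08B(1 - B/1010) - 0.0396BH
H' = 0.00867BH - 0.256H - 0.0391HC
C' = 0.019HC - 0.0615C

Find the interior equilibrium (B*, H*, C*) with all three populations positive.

From dC/dt = 0: 0.019H* = 0.0615, so H* = 3.24.
From dB/dt = 0: 1.08(1 - B*/1010) = 0.0396·3.24, giving B* = 1010·(1 - 0.119) = 890.
From dH/dt = 0: 0.00867·890 - 0.256 = 0.0391C*, so C* = 7.46/0.0391 = 191.

B* ≈ 890, H* ≈ 3.24, C* ≈ 191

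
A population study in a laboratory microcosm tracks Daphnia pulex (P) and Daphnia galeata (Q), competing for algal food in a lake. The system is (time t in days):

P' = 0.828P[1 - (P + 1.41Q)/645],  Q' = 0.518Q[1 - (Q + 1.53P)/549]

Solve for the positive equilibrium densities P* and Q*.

P* ≈ 112, Q* ≈ 378

Setting both brackets to zero gives the nullclines P + 1.41Q = 645 and 1.53P + Q = 549.
Substituting Q = 549 - 1.53P into the first: P(1 - 1.41·1.53) = 645 - 1.41·549.
So P* = -129/-1.16 = 112, and then Q* = 549 - 1.53·112 = 378.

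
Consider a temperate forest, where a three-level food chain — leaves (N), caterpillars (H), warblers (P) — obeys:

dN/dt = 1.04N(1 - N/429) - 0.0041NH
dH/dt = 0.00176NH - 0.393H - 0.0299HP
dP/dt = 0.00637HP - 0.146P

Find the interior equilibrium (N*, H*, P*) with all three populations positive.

From dP/dt = 0: 0.00637H* = 0.146, so H* = 22.9.
From dN/dt = 0: 1.04(1 - N*/429) = 0.0041·22.9, giving N* = 429·(1 - 0.0904) = 390.
From dH/dt = 0: 0.00176·390 - 0.393 = 0.0299P*, so P* = 0.294/0.0299 = 9.83.

N* ≈ 390, H* ≈ 22.9, P* ≈ 9.83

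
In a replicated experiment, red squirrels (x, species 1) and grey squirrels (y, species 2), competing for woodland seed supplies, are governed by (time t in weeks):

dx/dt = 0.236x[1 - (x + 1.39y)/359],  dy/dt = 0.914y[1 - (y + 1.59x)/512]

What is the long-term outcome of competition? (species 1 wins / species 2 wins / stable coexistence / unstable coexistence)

unstable coexistence (outcome depends on initial conditions)

Compare the nullcline intercepts: K1/α12 = 359/1.39 = 258 < K2 = 512; K2/α21 = 512/1.59 = 322 < K1 = 359.
Since both are reversed, neither can invade when rare; the interior point is a saddle.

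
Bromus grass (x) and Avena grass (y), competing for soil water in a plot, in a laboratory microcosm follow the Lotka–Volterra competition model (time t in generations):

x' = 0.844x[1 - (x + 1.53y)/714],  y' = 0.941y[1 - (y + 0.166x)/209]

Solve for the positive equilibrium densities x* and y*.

Setting both brackets to zero gives the nullclines x + 1.53y = 714 and 0.166x + y = 209.
Substituting y = 209 - 0.166x into the first: x(1 - 1.53·0.166) = 714 - 1.53·209.
So x* = 394/0.746 = 528, and then y* = 209 - 0.166·528 = 121.

x* ≈ 528, y* ≈ 121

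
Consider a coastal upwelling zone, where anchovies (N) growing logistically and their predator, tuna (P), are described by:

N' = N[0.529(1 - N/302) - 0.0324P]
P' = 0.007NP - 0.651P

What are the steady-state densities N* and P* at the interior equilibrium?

N* ≈ 93, P* ≈ 11.3

From dP/dt = 0 with P > 0: 0.007N* = 0.651, so N* = 93.
Substitute into dN/dt = 0: 0.529(1 - 93/302) = 0.0324P*.
The bracket is 0.692, giving P* = 0.366/0.0324 = 11.3.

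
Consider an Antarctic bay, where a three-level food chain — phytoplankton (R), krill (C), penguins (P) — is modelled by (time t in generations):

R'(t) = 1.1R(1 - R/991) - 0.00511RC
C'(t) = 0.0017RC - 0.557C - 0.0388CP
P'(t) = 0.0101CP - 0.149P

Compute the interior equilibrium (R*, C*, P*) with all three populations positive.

From dP/dt = 0: 0.0101C* = 0.149, so C* = 14.8.
From dR/dt = 0: 1.1(1 - R*/991) = 0.00511·14.8, giving R* = 991·(1 - 0.0685) = 923.
From dC/dt = 0: 0.0017·923 - 0.557 = 0.0388P*, so P* = 1.01/0.0388 = 26.1.

R* ≈ 923, C* ≈ 14.8, P* ≈ 26.1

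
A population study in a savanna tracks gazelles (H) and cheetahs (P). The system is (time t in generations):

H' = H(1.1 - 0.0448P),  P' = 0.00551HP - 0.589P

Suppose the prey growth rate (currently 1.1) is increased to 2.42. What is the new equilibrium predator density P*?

At the interior fixed point, setting dH/dt = 0 with H > 0 fixes P* = (prey growth rate)/(HP coefficient) — independent of the other coefficients.
With the change, P* = 2.42/0.0448 = 54; it rises from 24.6.

P* ≈ 54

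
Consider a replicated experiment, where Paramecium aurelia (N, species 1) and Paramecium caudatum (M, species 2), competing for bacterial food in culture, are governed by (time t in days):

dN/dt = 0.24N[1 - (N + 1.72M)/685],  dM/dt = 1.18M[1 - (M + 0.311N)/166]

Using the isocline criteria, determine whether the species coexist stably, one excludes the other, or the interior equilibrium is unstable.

Compare the nullcline intercepts: K1/α12 = 685/1.72 = 398 > K2 = 166; K2/α21 = 166/0.311 = 534 < K1 = 685.
Since the inequalities point opposite ways, species 1 can invade but species 2 cannot.

species 1 excludes species 2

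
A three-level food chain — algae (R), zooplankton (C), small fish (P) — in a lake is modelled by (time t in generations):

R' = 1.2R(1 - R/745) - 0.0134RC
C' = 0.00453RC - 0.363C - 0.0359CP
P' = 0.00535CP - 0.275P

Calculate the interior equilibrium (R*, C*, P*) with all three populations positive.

From dP/dt = 0: 0.00535C* = 0.275, so C* = 51.4.
From dR/dt = 0: 1.2(1 - R*/745) = 0.0134·51.4, giving R* = 745·(1 - 0.574) = 317.
From dC/dt = 0: 0.00453·317 - 0.363 = 0.0359P*, so P* = 1.07/0.0359 = 29.9.

R* ≈ 317, C* ≈ 51.4, P* ≈ 29.9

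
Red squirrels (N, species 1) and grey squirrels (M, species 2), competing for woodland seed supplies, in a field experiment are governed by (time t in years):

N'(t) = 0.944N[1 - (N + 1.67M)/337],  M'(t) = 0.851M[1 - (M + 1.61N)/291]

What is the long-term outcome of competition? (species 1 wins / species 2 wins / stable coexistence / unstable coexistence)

unstable coexistence (outcome depends on initial conditions)

Compare the nullcline intercepts: K1/α12 = 337/1.67 = 202 < K2 = 291; K2/α21 = 291/1.61 = 181 < K1 = 337.
Since both are reversed, neither can invade when rare; the interior point is a saddle.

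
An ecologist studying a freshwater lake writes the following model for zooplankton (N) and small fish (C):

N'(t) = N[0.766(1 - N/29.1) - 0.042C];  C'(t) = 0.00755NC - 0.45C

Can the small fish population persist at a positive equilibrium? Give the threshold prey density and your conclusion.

The predator equation gives dC/dt > 0 only when N > 0.45/0.00755 = 59.6.
Without the predator, N → K = 29.1. Since 29.1 < 59.6, the predator cannot invade.

Threshold N = 59.6; K < 59.6, so no, the predator goes extinct.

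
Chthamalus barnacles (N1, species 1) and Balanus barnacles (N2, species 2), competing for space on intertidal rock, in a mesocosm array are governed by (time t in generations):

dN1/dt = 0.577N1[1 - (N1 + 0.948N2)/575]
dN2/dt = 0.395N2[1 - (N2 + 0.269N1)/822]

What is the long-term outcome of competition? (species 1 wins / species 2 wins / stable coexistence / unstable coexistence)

Compare the nullcline intercepts: K1/α12 = 575/0.948 = 607 < K2 = 822; K2/α21 = 822/0.269 = 3060 > K1 = 575.
Since the inequalities point opposite ways, species 2 can invade but species 1 cannot.

species 2 excludes species 1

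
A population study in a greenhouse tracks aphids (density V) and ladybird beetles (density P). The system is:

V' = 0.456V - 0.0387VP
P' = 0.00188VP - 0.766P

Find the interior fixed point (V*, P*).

Set dP/dt = 0 with P > 0: 0.00188V - 0.766 = 0, so V* = 0.766/0.00188 = 407.
Set dV/dt = 0 with V > 0: 0.456 - 0.0387P = 0, so P* = 0.456/0.0387 = 11.8.

V* ≈ 407, P* ≈ 11.8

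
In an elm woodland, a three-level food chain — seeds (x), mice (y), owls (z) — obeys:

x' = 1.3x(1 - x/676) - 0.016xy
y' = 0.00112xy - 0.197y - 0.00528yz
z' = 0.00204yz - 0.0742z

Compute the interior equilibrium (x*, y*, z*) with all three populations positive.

From dz/dt = 0: 0.00204y* = 0.0742, so y* = 36.4.
From dx/dt = 0: 1.3(1 - x*/676) = 0.016·36.4, giving x* = 676·(1 - 0.448) = 373.
From dy/dt = 0: 0.00112·373 - 0.197 = 0.00528z*, so z* = 0.221/0.00528 = 41.9.

x* ≈ 373, y* ≈ 36.4, z* ≈ 41.9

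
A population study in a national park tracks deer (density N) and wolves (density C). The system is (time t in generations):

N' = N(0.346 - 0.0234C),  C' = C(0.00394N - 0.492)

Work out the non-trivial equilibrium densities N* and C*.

N* ≈ 125, C* ≈ 14.8

Set dC/dt = 0 with C > 0: 0.00394N - 0.492 = 0, so N* = 0.492/0.00394 = 125.
Set dN/dt = 0 with N > 0: 0.346 - 0.0234C = 0, so C* = 0.346/0.0234 = 14.8.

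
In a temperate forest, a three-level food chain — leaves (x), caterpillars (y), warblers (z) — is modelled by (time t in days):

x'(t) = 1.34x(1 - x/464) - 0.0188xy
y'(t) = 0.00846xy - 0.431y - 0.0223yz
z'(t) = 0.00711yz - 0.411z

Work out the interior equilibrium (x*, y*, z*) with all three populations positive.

From dz/dt = 0: 0.00711y* = 0.411, so y* = 57.8.
From dx/dt = 0: 1.34(1 - x*/464) = 0.0188·57.8, giving x* = 464·(1 - 0.811) = 87.7.
From dy/dt = 0: 0.00846·87.7 - 0.431 = 0.0223z*, so z* = 0.311/0.0223 = 13.9.

x* ≈ 87.7, y* ≈ 57.8, z* ≈ 13.9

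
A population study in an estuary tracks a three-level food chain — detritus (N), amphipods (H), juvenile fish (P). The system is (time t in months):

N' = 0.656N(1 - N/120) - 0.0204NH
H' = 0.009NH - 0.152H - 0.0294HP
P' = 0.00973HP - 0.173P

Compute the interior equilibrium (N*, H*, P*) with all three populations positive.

From dP/dt = 0: 0.00973H* = 0.173, so H* = 17.8.
From dN/dt = 0: 0.656(1 - N*/120) = 0.0204·17.8, giving N* = 120·(1 - 0.553) = 53.7.
From dH/dt = 0: 0.009·53.7 - 0.152 = 0.0294P*, so P* = 0.331/0.0294 = 11.3.

N* ≈ 53.7, H* ≈ 17.8, P* ≈ 11.3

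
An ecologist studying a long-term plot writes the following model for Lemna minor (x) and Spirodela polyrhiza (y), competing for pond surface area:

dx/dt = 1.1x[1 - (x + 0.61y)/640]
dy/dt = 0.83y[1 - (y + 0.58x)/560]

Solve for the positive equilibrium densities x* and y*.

Setting both brackets to zero gives the nullclines x + 0.61y = 640 and 0.58x + y = 560.
Substituting y = 560 - 0.58x into the first: x(1 - 0.61·0.58) = 640 - 0.61·560.
So x* = 298/0.646 = 462, and then y* = 560 - 0.58·462 = 292.

x* ≈ 462, y* ≈ 292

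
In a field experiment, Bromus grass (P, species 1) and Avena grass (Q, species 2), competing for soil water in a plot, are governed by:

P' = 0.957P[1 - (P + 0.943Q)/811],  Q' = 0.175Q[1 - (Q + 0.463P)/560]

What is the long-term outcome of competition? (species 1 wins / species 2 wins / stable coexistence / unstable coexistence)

stable coexistence

Compare the nullcline intercepts: K1/α12 = 811/0.943 = 860 > K2 = 560; K2/α21 = 560/0.463 = 1210 > K1 = 811.
Since both inequalities hold, each species can invade when rare, so the interior equilibrium is stable.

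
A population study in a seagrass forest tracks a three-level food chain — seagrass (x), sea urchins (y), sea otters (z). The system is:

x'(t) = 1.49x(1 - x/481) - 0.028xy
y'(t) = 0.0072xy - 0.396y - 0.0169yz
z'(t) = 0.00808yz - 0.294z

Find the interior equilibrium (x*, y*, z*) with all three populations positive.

x* ≈ 152, y* ≈ 36.4, z* ≈ 41.4

From dz/dt = 0: 0.00808y* = 0.294, so y* = 36.4.
From dx/dt = 0: 1.49(1 - x*/481) = 0.028·36.4, giving x* = 481·(1 - 0.684) = 152.
From dy/dt = 0: 0.0072·152 - 0.396 = 0.0169z*, so z* = 0.699/0.0169 = 41.4.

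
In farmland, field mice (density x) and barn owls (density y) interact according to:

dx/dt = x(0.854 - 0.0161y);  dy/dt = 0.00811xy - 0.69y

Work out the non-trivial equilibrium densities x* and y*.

x* ≈ 85.1, y* ≈ 53

Set dy/dt = 0 with y > 0: 0.00811x - 0.69 = 0, so x* = 0.69/0.00811 = 85.1.
Set dx/dt = 0 with x > 0: 0.854 - 0.0161y = 0, so y* = 0.854/0.0161 = 53.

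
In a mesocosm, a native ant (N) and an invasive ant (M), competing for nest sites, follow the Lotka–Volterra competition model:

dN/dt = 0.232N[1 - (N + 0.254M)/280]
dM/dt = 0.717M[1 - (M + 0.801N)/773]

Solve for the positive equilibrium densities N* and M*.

Setting both brackets to zero gives the nullclines N + 0.254M = 280 and 0.801N + M = 773.
Substituting M = 773 - 0.801N into the first: N(1 - 0.254·0.801) = 280 - 0.254·773.
So N* = 83.7/0.797 = 105, and then M* = 773 - 0.801·105 = 689.

N* ≈ 105, M* ≈ 689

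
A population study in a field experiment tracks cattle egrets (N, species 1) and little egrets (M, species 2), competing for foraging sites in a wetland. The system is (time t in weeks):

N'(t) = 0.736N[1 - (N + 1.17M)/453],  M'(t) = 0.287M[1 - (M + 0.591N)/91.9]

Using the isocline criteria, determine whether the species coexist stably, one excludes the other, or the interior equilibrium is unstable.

Compare the nullcline intercepts: K1/α12 = 453/1.17 = 387 > K2 = 91.9; K2/α21 = 91.9/0.591 = 155 < K1 = 453.
Since the inequalities point opposite ways, species 1 can invade but species 2 cannot.

species 1 excludes species 2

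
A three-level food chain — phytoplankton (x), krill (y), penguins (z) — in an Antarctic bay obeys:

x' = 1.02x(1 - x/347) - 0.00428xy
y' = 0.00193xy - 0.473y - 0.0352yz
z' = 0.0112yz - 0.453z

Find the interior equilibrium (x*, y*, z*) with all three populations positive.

x* ≈ 288, y* ≈ 40.4, z* ≈ 2.36

From dz/dt = 0: 0.0112y* = 0.453, so y* = 40.4.
From dx/dt = 0: 1.02(1 - x*/347) = 0.00428·40.4, giving x* = 347·(1 - 0.17) = 288.
From dy/dt = 0: 0.00193·288 - 0.473 = 0.0352z*, so z* = 0.083/0.0352 = 2.36.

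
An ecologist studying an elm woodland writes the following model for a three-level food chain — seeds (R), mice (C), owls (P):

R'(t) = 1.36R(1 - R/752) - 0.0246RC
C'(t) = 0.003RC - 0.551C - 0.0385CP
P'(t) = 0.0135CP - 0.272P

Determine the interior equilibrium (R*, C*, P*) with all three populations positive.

From dP/dt = 0: 0.0135C* = 0.272, so C* = 20.1.
From dR/dt = 0: 1.36(1 - R*/752) = 0.0246·20.1, giving R* = 752·(1 - 0.364) = 478.
From dC/dt = 0: 0.003·478 - 0.551 = 0.0385P*, so P* = 0.883/0.0385 = 22.9.

R* ≈ 478, C* ≈ 20.1, P* ≈ 22.9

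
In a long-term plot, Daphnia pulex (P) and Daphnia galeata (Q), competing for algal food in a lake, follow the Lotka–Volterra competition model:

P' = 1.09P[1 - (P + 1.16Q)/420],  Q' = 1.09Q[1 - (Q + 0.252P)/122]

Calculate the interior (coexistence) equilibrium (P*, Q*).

P* ≈ 394, Q* ≈ 22.8

Setting both brackets to zero gives the nullclines P + 1.16Q = 420 and 0.252P + Q = 122.
Substituting Q = 122 - 0.252P into the first: P(1 - 1.16·0.252) = 420 - 1.16·122.
So P* = 278/0.708 = 394, and then Q* = 122 - 0.252·394 = 22.8.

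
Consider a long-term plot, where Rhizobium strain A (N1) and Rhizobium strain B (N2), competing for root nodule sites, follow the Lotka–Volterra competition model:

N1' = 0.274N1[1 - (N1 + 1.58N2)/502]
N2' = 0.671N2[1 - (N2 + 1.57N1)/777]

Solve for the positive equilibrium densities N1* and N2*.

Setting both brackets to zero gives the nullclines N1 + 1.58N2 = 502 and 1.57N1 + N2 = 777.
Substituting N2 = 777 - 1.57N1 into the first: N1(1 - 1.58·1.57) = 502 - 1.58·777.
So N1* = -726/-1.48 = 490, and then N2* = 777 - 1.57·490 = 7.52.

N1* ≈ 490, N2* ≈ 7.52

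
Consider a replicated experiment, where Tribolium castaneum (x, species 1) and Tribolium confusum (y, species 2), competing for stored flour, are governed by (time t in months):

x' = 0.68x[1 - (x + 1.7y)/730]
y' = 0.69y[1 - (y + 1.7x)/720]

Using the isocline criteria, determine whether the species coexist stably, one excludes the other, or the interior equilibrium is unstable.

unstable coexistence (outcome depends on initial conditions)

Compare the nullcline intercepts: K1/α12 = 730/1.7 = 429 < K2 = 720; K2/α21 = 720/1.7 = 424 < K1 = 730.
Since both are reversed, neither can invade when rare; the interior point is a saddle.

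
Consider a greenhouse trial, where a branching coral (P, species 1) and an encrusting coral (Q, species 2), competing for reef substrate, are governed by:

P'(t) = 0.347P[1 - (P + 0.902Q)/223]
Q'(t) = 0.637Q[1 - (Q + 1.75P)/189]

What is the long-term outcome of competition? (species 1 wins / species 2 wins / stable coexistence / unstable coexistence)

Compare the nullcline intercepts: K1/α12 = 223/0.902 = 247 > K2 = 189; K2/α21 = 189/1.75 = 108 < K1 = 223.
Since the inequalities point opposite ways, species 1 can invade but species 2 cannot.

species 1 excludes species 2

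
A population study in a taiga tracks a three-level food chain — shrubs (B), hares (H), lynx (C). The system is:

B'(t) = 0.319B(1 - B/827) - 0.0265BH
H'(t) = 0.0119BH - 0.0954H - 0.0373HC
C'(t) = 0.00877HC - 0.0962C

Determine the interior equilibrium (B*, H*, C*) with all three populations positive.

B* ≈ 73.4, H* ≈ 11, C* ≈ 20.9

From dC/dt = 0: 0.00877H* = 0.0962, so H* = 11.
From dB/dt = 0: 0.319(1 - B*/827) = 0.0265·11, giving B* = 827·(1 - 0.911) = 73.4.
From dH/dt = 0: 0.0119·73.4 - 0.0954 = 0.0373C*, so C* = 0.778/0.0373 = 20.9.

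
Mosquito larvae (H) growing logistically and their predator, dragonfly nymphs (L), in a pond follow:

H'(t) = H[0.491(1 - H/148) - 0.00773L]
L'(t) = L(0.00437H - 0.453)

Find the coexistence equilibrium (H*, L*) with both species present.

From dL/dt = 0 with L > 0: 0.00437H* = 0.453, so H* = 104.
Substitute into dH/dt = 0: 0.491(1 - 104/148) = 0.00773L*.
The bracket is 0.3, giving L* = 0.147/0.00773 = 19.

H* ≈ 104, L* ≈ 19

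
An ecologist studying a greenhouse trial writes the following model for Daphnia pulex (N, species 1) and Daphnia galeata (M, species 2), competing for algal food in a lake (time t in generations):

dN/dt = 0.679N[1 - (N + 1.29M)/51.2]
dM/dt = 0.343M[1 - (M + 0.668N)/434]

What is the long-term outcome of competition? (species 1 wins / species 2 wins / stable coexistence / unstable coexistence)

Compare the nullcline intercepts: K1/α12 = 51.2/1.29 = 39.7 < K2 = 434; K2/α21 = 434/0.668 = 650 > K1 = 51.2.
Since the inequalities point opposite ways, species 2 can invade but species 1 cannot.

species 2 excludes species 1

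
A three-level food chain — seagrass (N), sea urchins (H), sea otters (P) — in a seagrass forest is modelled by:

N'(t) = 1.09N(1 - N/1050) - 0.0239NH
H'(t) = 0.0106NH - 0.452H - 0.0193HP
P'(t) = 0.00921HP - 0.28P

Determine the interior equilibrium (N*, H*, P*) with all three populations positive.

From dP/dt = 0: 0.00921H* = 0.28, so H* = 30.4.
From dN/dt = 0: 1.09(1 - N*/1050) = 0.0239·30.4, giving N* = 1050·(1 - 0.667) = 350.
From dH/dt = 0: 0.0106·350 - 0.452 = 0.0193P*, so P* = 3.26/0.0193 = 169.

N* ≈ 350, H* ≈ 30.4, P* ≈ 169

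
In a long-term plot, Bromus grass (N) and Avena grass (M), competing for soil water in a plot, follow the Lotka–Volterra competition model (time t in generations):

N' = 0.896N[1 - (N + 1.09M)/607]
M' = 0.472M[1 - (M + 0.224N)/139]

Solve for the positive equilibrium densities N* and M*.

N* ≈ 603, M* ≈ 4.01

Setting both brackets to zero gives the nullclines N + 1.09M = 607 and 0.224N + M = 139.
Substituting M = 139 - 0.224N into the first: N(1 - 1.09·0.224) = 607 - 1.09·139.
So N* = 455/0.756 = 603, and then M* = 139 - 0.224·603 = 4.01.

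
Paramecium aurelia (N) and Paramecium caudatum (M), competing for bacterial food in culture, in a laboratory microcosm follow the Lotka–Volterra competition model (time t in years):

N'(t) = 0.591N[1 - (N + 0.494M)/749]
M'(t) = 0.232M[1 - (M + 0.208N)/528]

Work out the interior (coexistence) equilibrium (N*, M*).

N* ≈ 544, M* ≈ 415

Setting both brackets to zero gives the nullclines N + 0.494M = 749 and 0.208N + M = 528.
Substituting M = 528 - 0.208N into the first: N(1 - 0.494·0.208) = 749 - 0.494·528.
So N* = 488/0.897 = 544, and then M* = 528 - 0.208·544 = 415.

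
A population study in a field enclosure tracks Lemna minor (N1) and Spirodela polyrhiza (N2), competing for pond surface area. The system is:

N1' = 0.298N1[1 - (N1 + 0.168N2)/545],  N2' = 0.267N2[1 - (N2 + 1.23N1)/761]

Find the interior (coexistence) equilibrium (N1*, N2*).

N1* ≈ 526, N2* ≈ 114

Setting both brackets to zero gives the nullclines N1 + 0.168N2 = 545 and 1.23N1 + N2 = 761.
Substituting N2 = 761 - 1.23N1 into the first: N1(1 - 0.168·1.23) = 545 - 0.168·761.
So N1* = 417/0.793 = 526, and then N2* = 761 - 1.23·526 = 114.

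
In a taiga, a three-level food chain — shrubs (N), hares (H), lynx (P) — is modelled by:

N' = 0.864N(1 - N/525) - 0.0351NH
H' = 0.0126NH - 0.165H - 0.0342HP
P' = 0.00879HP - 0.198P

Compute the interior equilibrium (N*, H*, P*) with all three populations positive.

From dP/dt = 0: 0.00879H* = 0.198, so H* = 22.5.
From dN/dt = 0: 0.864(1 - N*/525) = 0.0351·22.5, giving N* = 525·(1 - 0.915) = 44.6.
From dH/dt = 0: 0.0126·44.6 - 0.165 = 0.0342P*, so P* = 0.397/0.0342 = 11.6.

N* ≈ 44.6, H* ≈ 22.5, P* ≈ 11.6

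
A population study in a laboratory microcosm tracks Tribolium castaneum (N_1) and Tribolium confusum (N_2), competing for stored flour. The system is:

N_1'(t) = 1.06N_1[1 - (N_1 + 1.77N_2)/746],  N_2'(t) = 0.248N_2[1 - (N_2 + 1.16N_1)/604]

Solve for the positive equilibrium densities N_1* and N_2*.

Setting both brackets to zero gives the nullclines N_1 + 1.77N_2 = 746 and 1.16N_1 + N_2 = 604.
Substituting N_2 = 604 - 1.16N_1 into the first: N_1(1 - 1.77·1.16) = 746 - 1.77·604.
So N_1* = -323/-1.05 = 307, and then N_2* = 604 - 1.16·307 = 248.

N_1* ≈ 307, N_2* ≈ 248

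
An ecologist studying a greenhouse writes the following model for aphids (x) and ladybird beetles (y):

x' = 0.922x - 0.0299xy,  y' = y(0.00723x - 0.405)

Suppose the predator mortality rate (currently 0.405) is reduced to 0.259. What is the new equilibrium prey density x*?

At the interior fixed point, setting dy/dt = 0 with y > 0 fixes x* = (predator death rate)/(xy coefficient) — independent of the other coefficients.
With the change, x* = 0.259/0.00723 = 35.8; it falls from 56.

x* ≈ 35.8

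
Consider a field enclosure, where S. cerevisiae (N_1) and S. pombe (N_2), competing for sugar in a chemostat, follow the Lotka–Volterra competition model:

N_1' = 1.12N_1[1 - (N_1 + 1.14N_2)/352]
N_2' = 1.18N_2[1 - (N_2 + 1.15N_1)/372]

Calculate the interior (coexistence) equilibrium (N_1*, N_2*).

N_1* ≈ 232, N_2* ≈ 105

Setting both brackets to zero gives the nullclines N_1 + 1.14N_2 = 352 and 1.15N_1 + N_2 = 372.
Substituting N_2 = 372 - 1.15N_1 into the first: N_1(1 - 1.14·1.15) = 352 - 1.14·372.
So N_1* = -72.1/-0.311 = 232, and then N_2* = 372 - 1.15·232 = 105.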